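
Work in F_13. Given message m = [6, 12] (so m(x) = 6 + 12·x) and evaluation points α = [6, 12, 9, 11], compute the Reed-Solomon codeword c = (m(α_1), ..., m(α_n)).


c = [0, 7, 10, 8]

Message polynomial: m(x) = 6 + 12·x (mod 13).
For each evaluation point α_i, compute m(α_i) mod 13:
  α_1 = 6: Horner steps 12 → 0, so m(6) = 0.
  α_2 = 12: Horner steps 12 → 7, so m(12) = 7.
  α_3 = 9: Horner steps 12 → 10, so m(9) = 10.
  α_4 = 11: Horner steps 12 → 8, so m(11) = 8.
Codeword c = [0, 7, 10, 8] ∈ F_13^4.


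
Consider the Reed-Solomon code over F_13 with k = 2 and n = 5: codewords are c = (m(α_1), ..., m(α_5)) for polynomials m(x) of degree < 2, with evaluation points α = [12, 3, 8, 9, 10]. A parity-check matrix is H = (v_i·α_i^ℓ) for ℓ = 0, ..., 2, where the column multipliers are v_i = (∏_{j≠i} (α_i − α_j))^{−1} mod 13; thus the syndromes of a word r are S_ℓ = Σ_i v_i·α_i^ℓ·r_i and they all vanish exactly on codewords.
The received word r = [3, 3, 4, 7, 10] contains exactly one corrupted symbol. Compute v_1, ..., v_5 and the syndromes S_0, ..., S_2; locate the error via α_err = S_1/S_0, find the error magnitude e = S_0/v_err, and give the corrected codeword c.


S = (8, 11, 7), error at position 2, error magnitude e = 1, c = [3, 2, 4, 7, 10].

Step 1: column multipliers v_i = (∏_{j≠i}(α_i − α_j))^{−1} mod 13.
  i = 1 (α = 12): (12−3)(12−8)(12−9)(12−10) = 9·4·3·2 = 216 ≡ 8, so v_1 = 8^{−1} = 5 (mod 13).
  i = 2 (α = 3): (3−12)(3−8)(3−9)(3−10) = (−9)·(−5)·(−6)·(−7) = 1890 ≡ 5, so v_2 = 5^{−1} = 8 (mod 13).
  i = 3 (α = 8): (8−12)(8−3)(8−9)(8−10) = (−4)·5·(−1)·(−2) = −40 ≡ 12, so v_3 = 12^{−1} = 12 (mod 13).
  i = 4 (α = 9): (9−12)(9−3)(9−8)(9−10) = (−3)·6·1·(−1) = 18 ≡ 5, so v_4 = 5^{−1} = 8 (mod 13).
  i = 5 (α = 10): (10−12)(10−3)(10−8)(10−9) = (−2)·7·2·1 = −28 ≡ 11, so v_5 = 11^{−1} = 6 (mod 13).
  v = [5, 8, 12, 8, 6].
Step 2: syndromes of r = [3, 3, 4, 7, 10] (all sums mod 13).
  S_0 = Σ v_i r_i = 5·3 + 8·3 + 12·4 + 8·7 + 6·10 = 203 ≡ 8.
  S_1 = Σ v_i α_i r_i = 5·12·3 + 8·3·3 + 12·8·4 + 8·9·7 + 6·10·10 = 1740 ≡ 11.
  α_i^2 mod 13 = [1, 9, 12, 3, 9].
  S_2 = Σ v_i α_i^2 r_i = 5·1·3 + 8·9·3 + 12·12·4 + 8·3·7 + 6·9·10 = 1515 ≡ 7.
  S = (8, 11, 7) ≠ 0, so r is not a codeword (an error is present).
Step 3: locate the error. For a single error e at position i, S_ℓ = v_i·e·α_i^ℓ, so α_err = S_1/S_0.
  S_0^{−1} = 8^{−1} = 5 (mod 13), so α_err = 11·5 = 55 ≡ 3 = α_2. Error position i = 2.
  Consistency check: S_2/S_1 = 7·6 = 42 ≡ 3 = α_err ✓ (single-error assumption holds).
Step 4: error magnitude e = S_0/v_2 = S_0·∏_{j≠2}(α_2 − α_j) = 8·5 = 40 ≡ 1 (mod 13).
Step 5: correct position 2: c_2 = r_2 − e = 3 − 1 ≡ 2 (mod 13). Hence c = [3, 2, 4, 7, 10].
  Check: interpolating c through the α_i gives m(x) = 6 + 3·x (degree < 2) with m(α_i) = c_i for every i, so c is indeed a codeword.


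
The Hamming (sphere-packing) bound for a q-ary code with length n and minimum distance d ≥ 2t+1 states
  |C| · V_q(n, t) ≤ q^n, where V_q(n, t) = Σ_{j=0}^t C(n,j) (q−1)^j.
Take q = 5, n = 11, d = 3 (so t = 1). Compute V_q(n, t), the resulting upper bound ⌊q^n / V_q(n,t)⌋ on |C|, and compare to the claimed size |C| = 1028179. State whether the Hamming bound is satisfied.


V_q(n, t) = 45, q^n = 48828125, Hamming bound = 1085069, |C| = 1028179 ≤ bound (satisfied).

Step 1: Compute V_q(n, t) = Σ_{j=0}^1 C(n, j) (q−1)^j.
  j = 0: C(11,0)·(4)^0 = 1·1 = 1.
  j = 1: C(11,1)·(4)^1 = 11·4 = 44.
  V_q(n, t) = 1 + 44 = 45.
Step 2: q^n = 5^11 = 48828125.
Step 3: Hamming bound ⌊q^n / V_q(n,t)⌋ = ⌊48828125/45⌋ = 1085069.
Step 4: Compare |C| = 1028179 to 1085069: satisfied.
The claimed |C| lies below the Hamming bound.


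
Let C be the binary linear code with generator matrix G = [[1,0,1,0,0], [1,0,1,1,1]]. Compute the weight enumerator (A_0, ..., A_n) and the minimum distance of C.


Weight distribution: A_0 = 1, A_2 = 2, A_4 = 1. Minimum distance d = 2.

Enumerate all 2^2 = 4 messages m ∈ F_2^2.
For each, compute codeword c = mG in F_2^5, then tally its weight.
  m = 00 → c = 00000, weight = 0.
  m = 10 → c = 10100, weight = 2.
  m = 01 → c = 10111, weight = 4.
  m = 11 → c = 00011, weight = 2.
Tally weights:
  weight 0: 1 codewords.
  weight 2: 2 codewords.
  weight 4: 1 codewords.
Minimum distance d = smallest w > 0 with A_w > 0 = 2.
Sanity: Σ A_w = 4 = 2^2 = 4 ✓.


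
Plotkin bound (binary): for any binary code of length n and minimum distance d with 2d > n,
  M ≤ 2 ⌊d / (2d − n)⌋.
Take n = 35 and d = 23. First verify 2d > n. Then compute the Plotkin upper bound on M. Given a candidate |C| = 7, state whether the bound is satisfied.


Plotkin bound M ≤ 4; given |C| = 7 > bound (violated).

Check applicability: 2d = 46, n = 35.
2d − n = 11 > 0, so Plotkin applies.
Compute d/(2d−n) = 23/11 ≈ 2.0909.
⌊d/(2d−n)⌋ = 2.
Plotkin bound: M ≤ 2·2 = 4.
Given |C| = 7, check: VIOLATED.
This |C| is above the Plotkin bound, so no binary code with n = 35, d = 23 and 7 codewords exists.


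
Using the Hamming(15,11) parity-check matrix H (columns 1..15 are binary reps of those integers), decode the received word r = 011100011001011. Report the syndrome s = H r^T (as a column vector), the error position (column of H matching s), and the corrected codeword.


s = (1, 0, 0, 1)^T, error position = 9, corrected codeword c = 011100010001011

Compute s = H r^T mod 2 one row at a time:
  s_1 = 1 + 1 + 0 + 0 + 1 + 0 + 1 + 1 = 5 ≡ 1 (mod 2).
  s_2 = 1 + 0 + 0 + 0 + 1 + 0 + 1 + 1 = 4 ≡ 0 (mod 2).
  s_3 = 1 + 1 + 0 + 0 + 0 + 0 + 1 + 1 = 4 ≡ 0 (mod 2).
  s_4 = 0 + 1 + 0 + 0 + 1 + 0 + 0 + 1 = 3 ≡ 1 (mod 2).
s = (1, 0, 0, 1)^T — this equals column 9 of H (binary 1001), so error is at position 9.
Correct: flip bit 9 of r = 011100011001011 to get c = 011100010001011.


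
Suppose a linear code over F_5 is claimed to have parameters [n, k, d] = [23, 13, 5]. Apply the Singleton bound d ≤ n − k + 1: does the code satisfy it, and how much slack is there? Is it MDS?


Singleton RHS = n − k + 1 = 11, slack = 6, bound satisfied, not MDS.

Singleton bound: d ≤ n − k + 1.
Here n = 23, k = 13, so n − k + 1 = 11.
Given d = 5, check d ≤ 11: YES.
Slack = (n − k + 1) − d = 6.
The code is NOT MDS (slack = 6 > 0).
Description: the claimed parameters are [23, 13, 5]_5; such a code would be non-MDS.


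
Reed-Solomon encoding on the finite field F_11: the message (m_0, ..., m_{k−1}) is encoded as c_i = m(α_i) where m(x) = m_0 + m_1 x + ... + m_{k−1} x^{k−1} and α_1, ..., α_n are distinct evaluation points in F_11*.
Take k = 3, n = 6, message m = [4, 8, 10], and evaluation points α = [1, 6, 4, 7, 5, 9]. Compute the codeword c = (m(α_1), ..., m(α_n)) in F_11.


c = [0, 5, 9, 0, 8, 6]

Message polynomial: m(x) = 4 + 8·x + 10·x^2 (mod 11).
For each evaluation point α_i, compute m(α_i) mod 11:
  α_1 = 1: Horner steps 10 → 7 → 0, so m(1) = 0.
  α_2 = 6: Horner steps 10 → 2 → 5, so m(6) = 5.
  α_3 = 4: Horner steps 10 → 4 → 9, so m(4) = 9.
  α_4 = 7: Horner steps 10 → 1 → 0, so m(7) = 0.
  α_5 = 5: Horner steps 10 → 3 → 8, so m(5) = 8.
  α_6 = 9: Horner steps 10 → 10 → 6, so m(9) = 6.
Codeword c = [0, 5, 9, 0, 8, 6] ∈ F_11^6.


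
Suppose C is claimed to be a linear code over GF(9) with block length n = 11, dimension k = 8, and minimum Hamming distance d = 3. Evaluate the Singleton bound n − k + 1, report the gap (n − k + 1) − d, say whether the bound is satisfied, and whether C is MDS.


Singleton RHS = n − k + 1 = 4, slack = 1, bound satisfied, not MDS.

Singleton bound: d ≤ n − k + 1.
Here n = 11, k = 8, so n − k + 1 = 4.
Given d = 3, check d ≤ 4: YES.
Slack = (n − k + 1) − d = 1.
The code is NOT MDS (slack = 1 > 0).
Description: the claimed parameters are [11, 8, 3]_9; such a code would be non-MDS.


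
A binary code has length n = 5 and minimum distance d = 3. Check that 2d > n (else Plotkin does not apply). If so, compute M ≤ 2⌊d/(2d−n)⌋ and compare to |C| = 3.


Plotkin bound M ≤ 6; given |C| = 3 ≤ bound (satisfied).

Check applicability: 2d = 6, n = 5.
2d − n = 1 > 0, so Plotkin applies.
Compute d/(2d−n) = 3/1 ≈ 3.0000.
⌊d/(2d−n)⌋ = 3.
Plotkin bound: M ≤ 2·3 = 6.
Given |C| = 3, check: satisfied.
This |C| is below the Plotkin bound.


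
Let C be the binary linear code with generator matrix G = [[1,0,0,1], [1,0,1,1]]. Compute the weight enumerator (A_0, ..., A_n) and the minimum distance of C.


Weight distribution: A_0 = 1, A_1 = 1, A_2 = 1, A_3 = 1. Minimum distance d = 1.

Enumerate all 2^2 = 4 messages m ∈ F_2^2.
For each, compute codeword c = mG in F_2^4, then tally its weight.
  m = 00 → c = 0000, weight = 0.
  m = 10 → c = 1001, weight = 2.
  m = 01 → c = 1011, weight = 3.
  m = 11 → c = 0010, weight = 1.
Tally weights:
  weight 0: 1 codewords.
  weight 1: 1 codewords.
  weight 2: 1 codewords.
  weight 3: 1 codewords.
Minimum distance d = smallest w > 0 with A_w > 0 = 1.
Sanity: Σ A_w = 4 = 2^2 = 4 ✓.


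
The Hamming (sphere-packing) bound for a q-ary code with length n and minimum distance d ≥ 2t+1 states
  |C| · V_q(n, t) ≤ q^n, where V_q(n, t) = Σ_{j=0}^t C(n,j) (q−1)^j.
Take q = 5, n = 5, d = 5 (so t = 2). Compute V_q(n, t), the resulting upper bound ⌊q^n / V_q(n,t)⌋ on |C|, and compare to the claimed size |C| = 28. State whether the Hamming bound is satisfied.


V_q(n, t) = 181, q^n = 3125, Hamming bound = 17, |C| = 28 > bound (violated).

Step 1: Compute V_q(n, t) = Σ_{j=0}^2 C(n, j) (q−1)^j.
  j = 0: C(5,0)·(4)^0 = 1·1 = 1.
  j = 1: C(5,1)·(4)^1 = 5·4 = 20.
  j = 2: C(5,2)·(4)^2 = 10·16 = 160.
  V_q(n, t) = 1 + 20 + 160 = 181.
Step 2: q^n = 5^5 = 3125.
Step 3: Hamming bound ⌊q^n / V_q(n,t)⌋ = ⌊3125/181⌋ = 17.
Step 4: Compare |C| = 28 to 17: violated.
The claimed |C| lies above the Hamming bound, so no 5-ary code of length 5 with d ≥ 5 can have 28 codewords.


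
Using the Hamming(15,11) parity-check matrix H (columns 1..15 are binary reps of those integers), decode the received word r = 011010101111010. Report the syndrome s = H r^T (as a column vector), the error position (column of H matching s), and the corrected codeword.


s = (1, 0, 0, 1)^T, error position = 9, corrected codeword c = 011010100111010

Compute s = H r^T mod 2 one row at a time:
  s_1 = 0 + 1 + 1 + 1 + 1 + 0 + 1 + 0 = 5 ≡ 1 (mod 2).
  s_2 = 0 + 1 + 0 + 1 + 1 + 0 + 1 + 0 = 4 ≡ 0 (mod 2).
  s_3 = 1 + 1 + 0 + 1 + 1 + 1 + 1 + 0 = 6 ≡ 0 (mod 2).
  s_4 = 0 + 1 + 1 + 1 + 1 + 1 + 0 + 0 = 5 ≡ 1 (mod 2).
s = (1, 0, 0, 1)^T — this equals column 9 of H (binary 1001), so error is at position 9.
Correct: flip bit 9 of r = 011010101111010 to get c = 011010100111010.


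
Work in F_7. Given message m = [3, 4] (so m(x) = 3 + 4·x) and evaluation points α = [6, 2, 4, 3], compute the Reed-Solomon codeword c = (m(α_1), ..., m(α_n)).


c = [6, 4, 5, 1]

Message polynomial: m(x) = 3 + 4·x (mod 7).
For each evaluation point α_i, compute m(α_i) mod 7:
  α_1 = 6: Horner steps 4 → 6, so m(6) = 6.
  α_2 = 2: Horner steps 4 → 4, so m(2) = 4.
  α_3 = 4: Horner steps 4 → 5, so m(4) = 5.
  α_4 = 3: Horner steps 4 → 1, so m(3) = 1.
Codeword c = [6, 4, 5, 1] ∈ F_7^4.


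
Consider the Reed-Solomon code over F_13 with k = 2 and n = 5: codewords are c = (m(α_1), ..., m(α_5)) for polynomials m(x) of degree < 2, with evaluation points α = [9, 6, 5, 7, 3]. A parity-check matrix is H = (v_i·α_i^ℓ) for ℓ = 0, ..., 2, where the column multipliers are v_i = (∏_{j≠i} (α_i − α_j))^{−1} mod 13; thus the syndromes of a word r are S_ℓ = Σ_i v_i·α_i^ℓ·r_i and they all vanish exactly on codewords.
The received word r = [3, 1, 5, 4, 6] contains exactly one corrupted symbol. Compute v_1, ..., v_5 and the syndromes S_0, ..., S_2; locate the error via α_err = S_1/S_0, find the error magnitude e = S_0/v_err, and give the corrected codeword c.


S = (9, 2, 12), error at position 2, error magnitude e = 3, c = [3, 11, 5, 4, 6].

Step 1: column multipliers v_i = (∏_{j≠i}(α_i − α_j))^{−1} mod 13.
  i = 1 (α = 9): (9−6)(9−5)(9−7)(9−3) = 3·4·2·6 = 144 ≡ 1, so v_1 = 1^{−1} = 1 (mod 13).
  i = 2 (α = 6): (6−9)(6−5)(6−7)(6−3) = (−3)·1·(−1)·3 = 9 ≡ 9, so v_2 = 9^{−1} = 3 (mod 13).
  i = 3 (α = 5): (5−9)(5−6)(5−7)(5−3) = (−4)·(−1)·(−2)·2 = −16 ≡ 10, so v_3 = 10^{−1} = 4 (mod 13).
  i = 4 (α = 7): (7−9)(7−6)(7−5)(7−3) = (−2)·1·2·4 = −16 ≡ 10, so v_4 = 10^{−1} = 4 (mod 13).
  i = 5 (α = 3): (3−9)(3−6)(3−5)(3−7) = (−6)·(−3)·(−2)·(−4) = 144 ≡ 1, so v_5 = 1^{−1} = 1 (mod 13).
  v = [1, 3, 4, 4, 1].
Step 2: syndromes of r = [3, 1, 5, 4, 6] (all sums mod 13).
  S_0 = Σ v_i r_i = 1·3 + 3·1 + 4·5 + 4·4 + 1·6 = 48 ≡ 9.
  S_1 = Σ v_i α_i r_i = 1·9·3 + 3·6·1 + 4·5·5 + 4·7·4 + 1·3·6 = 275 ≡ 2.
  α_i^2 mod 13 = [3, 10, 12, 10, 9].
  S_2 = Σ v_i α_i^2 r_i = 1·3·3 + 3·10·1 + 4·12·5 + 4·10·4 + 1·9·6 = 493 ≡ 12.
  S = (9, 2, 12) ≠ 0, so r is not a codeword (an error is present).
Step 3: locate the error. For a single error e at position i, S_ℓ = v_i·e·α_i^ℓ, so α_err = S_1/S_0.
  S_0^{−1} = 9^{−1} = 3 (mod 13), so α_err = 2·3 = 6 ≡ 6 = α_2. Error position i = 2.
  Consistency check: S_2/S_1 = 12·7 = 84 ≡ 6 = α_err ✓ (single-error assumption holds).
Step 4: error magnitude e = S_0/v_2 = S_0·∏_{j≠2}(α_2 − α_j) = 9·9 = 81 ≡ 3 (mod 13).
Step 5: correct position 2: c_2 = r_2 − e = 1 − 3 ≡ 11 (mod 13). Hence c = [3, 11, 5, 4, 6].
  Check: interpolating c through the α_i gives m(x) = 1 + 6·x (degree < 2) with m(α_i) = c_i for every i, so c is indeed a codeword.


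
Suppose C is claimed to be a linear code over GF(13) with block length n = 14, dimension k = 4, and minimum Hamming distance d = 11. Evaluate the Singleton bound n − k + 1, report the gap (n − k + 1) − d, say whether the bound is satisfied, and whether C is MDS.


Singleton RHS = n − k + 1 = 11, slack = 0, bound satisfied, MDS.

Singleton bound: d ≤ n − k + 1.
Here n = 14, k = 4, so n − k + 1 = 11.
Given d = 11, check d ≤ 11: YES.
Slack = (n − k + 1) − d = 0.
The code is MDS (slack = 0).
Description: the claimed parameters are [14, 4, 11]_13; such a code would be MDS (meets Singleton bound).


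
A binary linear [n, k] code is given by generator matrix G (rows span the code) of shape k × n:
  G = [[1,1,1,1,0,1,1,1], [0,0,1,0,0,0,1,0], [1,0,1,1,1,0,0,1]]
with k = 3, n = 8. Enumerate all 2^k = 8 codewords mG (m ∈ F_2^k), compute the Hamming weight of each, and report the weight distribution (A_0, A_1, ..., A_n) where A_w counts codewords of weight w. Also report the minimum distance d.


Weight distribution: A_0 = 1, A_2 = 1, A_4 = 2, A_5 = 3, A_7 = 1. Minimum distance d = 2.

Enumerate all 2^3 = 8 messages m ∈ F_2^3.
For each, compute codeword c = mG in F_2^8, then tally its weight.
  m = 000 → c = 00000000, weight = 0.
  m = 100 → c = 11110111, weight = 7.
  m = 010 → c = 00100010, weight = 2.
  m = 110 → c = 11010101, weight = 5.
  m = 001 → c = 10111001, weight = 5.
  m = 101 → c = 01001110, weight = 4.
  m = 011 → c = 10011011, weight = 5.
  m = 111 → c = 01101100, weight = 4.
Tally weights:
  weight 0: 1 codewords.
  weight 2: 1 codewords.
  weight 4: 2 codewords.
  weight 5: 3 codewords.
  weight 7: 1 codewords.
Minimum distance d = smallest w > 0 with A_w > 0 = 2.
Sanity: Σ A_w = 8 = 2^3 = 8 ✓.


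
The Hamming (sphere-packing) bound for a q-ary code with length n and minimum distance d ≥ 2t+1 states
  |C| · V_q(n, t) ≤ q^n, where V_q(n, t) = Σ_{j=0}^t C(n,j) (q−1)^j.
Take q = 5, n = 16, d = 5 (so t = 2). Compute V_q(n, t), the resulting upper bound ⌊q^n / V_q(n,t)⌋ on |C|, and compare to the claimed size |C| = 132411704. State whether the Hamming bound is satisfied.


V_q(n, t) = 1985, q^n = 152587890625, Hamming bound = 76870473, |C| = 132411704 > bound (violated).

Step 1: Compute V_q(n, t) = Σ_{j=0}^2 C(n, j) (q−1)^j.
  j = 0: C(16,0)·(4)^0 = 1·1 = 1.
  j = 1: C(16,1)·(4)^1 = 16·4 = 64.
  j = 2: C(16,2)·(4)^2 = 120·16 = 1920.
  V_q(n, t) = 1 + 64 + 1920 = 1985.
Step 2: q^n = 5^16 = 152587890625.
Step 3: Hamming bound ⌊q^n / V_q(n,t)⌋ = ⌊152587890625/1985⌋ = 76870473.
Step 4: Compare |C| = 132411704 to 76870473: violated.
The claimed |C| lies above the Hamming bound, so no 5-ary code of length 16 with d ≥ 5 can have 132411704 codewords.


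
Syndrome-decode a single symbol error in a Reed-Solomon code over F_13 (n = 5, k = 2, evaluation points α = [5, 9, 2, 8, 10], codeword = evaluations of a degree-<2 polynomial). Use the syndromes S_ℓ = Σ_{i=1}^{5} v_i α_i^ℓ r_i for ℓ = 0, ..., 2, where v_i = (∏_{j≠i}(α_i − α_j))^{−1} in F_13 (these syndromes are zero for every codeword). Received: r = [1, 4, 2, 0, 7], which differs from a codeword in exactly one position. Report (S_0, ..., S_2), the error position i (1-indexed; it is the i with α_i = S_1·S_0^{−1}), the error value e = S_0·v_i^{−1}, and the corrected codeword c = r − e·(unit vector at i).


S = (6, 8, 2), error at position 5, error magnitude e = 12, c = [1, 4, 2, 0, 8].

Step 1: column multipliers v_i = (∏_{j≠i}(α_i − α_j))^{−1} mod 13.
  i = 1 (α = 5): (5−9)(5−2)(5−8)(5−10) = (−4)·3·(−3)·(−5) = −180 ≡ 2, so v_1 = 2^{−1} = 7 (mod 13).
  i = 2 (α = 9): (9−5)(9−2)(9−8)(9−10) = 4·7·1·(−1) = −28 ≡ 11, so v_2 = 11^{−1} = 6 (mod 13).
  i = 3 (α = 2): (2−5)(2−9)(2−8)(2−10) = (−3)·(−7)·(−6)·(−8) = 1008 ≡ 7, so v_3 = 7^{−1} = 2 (mod 13).
  i = 4 (α = 8): (8−5)(8−9)(8−2)(8−10) = 3·(−1)·6·(−2) = 36 ≡ 10, so v_4 = 10^{−1} = 4 (mod 13).
  i = 5 (α = 10): (10−5)(10−9)(10−2)(10−8) = 5·1·8·2 = 80 ≡ 2, so v_5 = 2^{−1} = 7 (mod 13).
  v = [7, 6, 2, 4, 7].
Step 2: syndromes of r = [1, 4, 2, 0, 7] (all sums mod 13).
  S_0 = Σ v_i r_i = 7·1 + 6·4 + 2·2 + 4·0 + 7·7 = 84 ≡ 6.
  S_1 = Σ v_i α_i r_i = 7·5·1 + 6·9·4 + 2·2·2 + 4·8·0 + 7·10·7 = 749 ≡ 8.
  α_i^2 mod 13 = [12, 3, 4, 12, 9].
  S_2 = Σ v_i α_i^2 r_i = 7·12·1 + 6·3·4 + 2·4·2 + 4·12·0 + 7·9·7 = 613 ≡ 2.
  S = (6, 8, 2) ≠ 0, so r is not a codeword (an error is present).
Step 3: locate the error. For a single error e at position i, S_ℓ = v_i·e·α_i^ℓ, so α_err = S_1/S_0.
  S_0^{−1} = 6^{−1} = 11 (mod 13), so α_err = 8·11 = 88 ≡ 10 = α_5. Error position i = 5.
  Consistency check: S_2/S_1 = 2·5 = 10 ≡ 10 = α_err ✓ (single-error assumption holds).
Step 4: error magnitude e = S_0/v_5 = S_0·∏_{j≠5}(α_5 − α_j) = 6·2 = 12 ≡ 12 (mod 13).
Step 5: correct position 5: c_5 = r_5 − e = 7 − 12 ≡ 8 (mod 13). Hence c = [1, 4, 2, 0, 8].
  Check: interpolating c through the α_i gives m(x) = 7 + 4·x (degree < 2) with m(α_i) = c_i for every i, so c is indeed a codeword.


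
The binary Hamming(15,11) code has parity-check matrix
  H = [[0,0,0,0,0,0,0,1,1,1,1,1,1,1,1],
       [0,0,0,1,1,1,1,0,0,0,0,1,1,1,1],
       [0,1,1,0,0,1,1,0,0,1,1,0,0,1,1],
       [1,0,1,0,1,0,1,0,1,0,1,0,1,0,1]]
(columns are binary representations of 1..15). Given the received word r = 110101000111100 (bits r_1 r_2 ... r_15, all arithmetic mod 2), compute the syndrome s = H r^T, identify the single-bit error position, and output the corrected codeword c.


s = (0, 0, 0, 1)^T, error position = 1, corrected codeword c = 010101000111100

Compute s = H r^T mod 2 one row at a time:
  s_1 = 0 + 0 + 1 + 1 + 1 + 1 + 0 + 0 = 4 ≡ 0 (mod 2).
  s_2 = 1 + 0 + 1 + 0 + 1 + 1 + 0 + 0 = 4 ≡ 0 (mod 2).
  s_3 = 1 + 0 + 1 + 0 + 1 + 1 + 0 + 0 = 4 ≡ 0 (mod 2).
  s_4 = 1 + 0 + 0 + 0 + 0 + 1 + 1 + 0 = 3 ≡ 1 (mod 2).
s = (0, 0, 0, 1)^T — this equals column 1 of H (binary 0001), so error is at position 1.
Correct: flip bit 1 of r = 110101000111100 to get c = 010101000111100.


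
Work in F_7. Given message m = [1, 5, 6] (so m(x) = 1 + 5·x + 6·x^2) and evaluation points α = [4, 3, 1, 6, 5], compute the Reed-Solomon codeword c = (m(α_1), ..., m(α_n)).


c = [5, 0, 5, 2, 1]

Message polynomial: m(x) = 1 + 5·x + 6·x^2 (mod 7).
For each evaluation point α_i, compute m(α_i) mod 7:
  α_1 = 4: Horner steps 6 → 1 → 5, so m(4) = 5.
  α_2 = 3: Horner steps 6 → 2 → 0, so m(3) = 0.
  α_3 = 1: Horner steps 6 → 4 → 5, so m(1) = 5.
  α_4 = 6: Horner steps 6 → 6 → 2, so m(6) = 2.
  α_5 = 5: Horner steps 6 → 0 → 1, so m(5) = 1.
Codeword c = [5, 0, 5, 2, 1] ∈ F_7^5.


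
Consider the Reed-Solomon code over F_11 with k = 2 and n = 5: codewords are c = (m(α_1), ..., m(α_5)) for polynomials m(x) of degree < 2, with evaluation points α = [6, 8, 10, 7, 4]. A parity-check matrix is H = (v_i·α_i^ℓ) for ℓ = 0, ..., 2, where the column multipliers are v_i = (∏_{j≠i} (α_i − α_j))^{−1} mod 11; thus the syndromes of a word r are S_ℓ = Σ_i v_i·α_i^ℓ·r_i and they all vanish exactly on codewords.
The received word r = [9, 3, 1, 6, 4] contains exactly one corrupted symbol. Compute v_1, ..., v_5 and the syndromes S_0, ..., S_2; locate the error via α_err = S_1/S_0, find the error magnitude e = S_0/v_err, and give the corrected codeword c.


S = (4, 7, 4), error at position 3, error magnitude e = 4, c = [9, 3, 8, 6, 4].

Step 1: column multipliers v_i = (∏_{j≠i}(α_i − α_j))^{−1} mod 11.
  i = 1 (α = 6): (6−8)(6−10)(6−7)(6−4) = (−2)·(−4)·(−1)·2 = −16 ≡ 6, so v_1 = 6^{−1} = 2 (mod 11).
  i = 2 (α = 8): (8−6)(8−10)(8−7)(8−4) = 2·(−2)·1·4 = −16 ≡ 6, so v_2 = 6^{−1} = 2 (mod 11).
  i = 3 (α = 10): (10−6)(10−8)(10−7)(10−4) = 4·2·3·6 = 144 ≡ 1, so v_3 = 1^{−1} = 1 (mod 11).
  i = 4 (α = 7): (7−6)(7−8)(7−10)(7−4) = 1·(−1)·(−3)·3 = 9 ≡ 9, so v_4 = 9^{−1} = 5 (mod 11).
  i = 5 (α = 4): (4−6)(4−8)(4−10)(4−7) = (−2)·(−4)·(−6)·(−3) = 144 ≡ 1, so v_5 = 1^{−1} = 1 (mod 11).
  v = [2, 2, 1, 5, 1].
Step 2: syndromes of r = [9, 3, 1, 6, 4] (all sums mod 11).
  S_0 = Σ v_i r_i = 2·9 + 2·3 + 1·1 + 5·6 + 1·4 = 59 ≡ 4.
  S_1 = Σ v_i α_i r_i = 2·6·9 + 2·8·3 + 1·10·1 + 5·7·6 + 1·4·4 = 392 ≡ 7.
  α_i^2 mod 11 = [3, 9, 1, 5, 5].
  S_2 = Σ v_i α_i^2 r_i = 2·3·9 + 2·9·3 + 1·1·1 + 5·5·6 + 1·5·4 = 279 ≡ 4.
  S = (4, 7, 4) ≠ 0, so r is not a codeword (an error is present).
Step 3: locate the error. For a single error e at position i, S_ℓ = v_i·e·α_i^ℓ, so α_err = S_1/S_0.
  S_0^{−1} = 4^{−1} = 3 (mod 11), so α_err = 7·3 = 21 ≡ 10 = α_3. Error position i = 3.
  Consistency check: S_2/S_1 = 4·8 = 32 ≡ 10 = α_err ✓ (single-error assumption holds).
Step 4: error magnitude e = S_0/v_3 = S_0·∏_{j≠3}(α_3 − α_j) = 4·1 = 4 ≡ 4 (mod 11).
Step 5: correct position 3: c_3 = r_3 − e = 1 − 4 ≡ 8 (mod 11). Hence c = [9, 3, 8, 6, 4].
  Check: interpolating c through the α_i gives m(x) = 5 + 8·x (degree < 2) with m(α_i) = c_i for every i, so c is indeed a codeword.


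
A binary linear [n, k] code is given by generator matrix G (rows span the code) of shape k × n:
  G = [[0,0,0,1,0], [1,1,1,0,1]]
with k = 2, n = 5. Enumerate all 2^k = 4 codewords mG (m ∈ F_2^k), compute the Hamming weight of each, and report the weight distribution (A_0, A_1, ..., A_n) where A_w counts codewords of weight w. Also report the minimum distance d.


Weight distribution: A_0 = 1, A_1 = 1, A_4 = 1, A_5 = 1. Minimum distance d = 1.

Enumerate all 2^2 = 4 messages m ∈ F_2^2.
For each, compute codeword c = mG in F_2^5, then tally its weight.
  m = 00 → c = 00000, weight = 0.
  m = 10 → c = 00010, weight = 1.
  m = 01 → c = 11101, weight = 4.
  m = 11 → c = 11111, weight = 5.
Tally weights:
  weight 0: 1 codewords.
  weight 1: 1 codewords.
  weight 4: 1 codewords.
  weight 5: 1 codewords.
Minimum distance d = smallest w > 0 with A_w > 0 = 1.
Sanity: Σ A_w = 4 = 2^2 = 4 ✓.


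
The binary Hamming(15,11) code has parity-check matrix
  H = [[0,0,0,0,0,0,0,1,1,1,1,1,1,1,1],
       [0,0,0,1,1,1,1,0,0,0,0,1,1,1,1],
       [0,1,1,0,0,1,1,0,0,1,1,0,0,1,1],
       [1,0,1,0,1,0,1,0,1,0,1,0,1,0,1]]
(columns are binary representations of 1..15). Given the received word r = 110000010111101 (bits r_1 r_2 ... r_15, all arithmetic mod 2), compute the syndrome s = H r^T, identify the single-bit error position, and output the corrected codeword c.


s = (0, 1, 0, 0)^T, error position = 4, corrected codeword c = 110100010111101

Compute s = H r^T mod 2 one row at a time:
  s_1 = 1 + 0 + 1 + 1 + 1 + 1 + 0 + 1 = 6 ≡ 0 (mod 2).
  s_2 = 0 + 0 + 0 + 0 + 1 + 1 + 0 + 1 = 3 ≡ 1 (mod 2).
  s_3 = 1 + 0 + 0 + 0 + 1 + 1 + 0 + 1 = 4 ≡ 0 (mod 2).
  s_4 = 1 + 0 + 0 + 0 + 0 + 1 + 1 + 1 = 4 ≡ 0 (mod 2).
s = (0, 1, 0, 0)^T — this equals column 4 of H (binary 0100), so error is at position 4.
Correct: flip bit 4 of r = 110000010111101 to get c = 110100010111101.


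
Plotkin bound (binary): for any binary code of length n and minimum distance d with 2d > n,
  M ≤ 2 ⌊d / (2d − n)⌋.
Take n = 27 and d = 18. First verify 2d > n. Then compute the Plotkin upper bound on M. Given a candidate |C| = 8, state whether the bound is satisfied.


Plotkin bound M ≤ 4; given |C| = 8 > bound (violated).

Check applicability: 2d = 36, n = 27.
2d − n = 9 > 0, so Plotkin applies.
Compute d/(2d−n) = 18/9 ≈ 2.0000.
⌊d/(2d−n)⌋ = 2.
Plotkin bound: M ≤ 2·2 = 4.
Given |C| = 8, check: VIOLATED.
This |C| is above the Plotkin bound, so no binary code with n = 27, d = 18 and 8 codewords exists.


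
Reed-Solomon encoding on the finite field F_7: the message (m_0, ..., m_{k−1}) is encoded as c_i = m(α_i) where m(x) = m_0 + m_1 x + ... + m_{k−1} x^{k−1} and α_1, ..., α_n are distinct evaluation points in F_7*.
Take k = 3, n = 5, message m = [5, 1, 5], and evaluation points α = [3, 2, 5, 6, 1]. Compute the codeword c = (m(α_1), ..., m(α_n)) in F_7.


c = [4, 6, 2, 2, 4]

Message polynomial: m(x) = 5 + 1·x + 5·x^2 (mod 7).
For each evaluation point α_i, compute m(α_i) mod 7:
  α_1 = 3: Horner steps 5 → 2 → 4, so m(3) = 4.
  α_2 = 2: Horner steps 5 → 4 → 6, so m(2) = 6.
  α_3 = 5: Horner steps 5 → 5 → 2, so m(5) = 2.
  α_4 = 6: Horner steps 5 → 3 → 2, so m(6) = 2.
  α_5 = 1: Horner steps 5 → 6 → 4, so m(1) = 4.
Codeword c = [4, 6, 2, 2, 4] ∈ F_7^5.


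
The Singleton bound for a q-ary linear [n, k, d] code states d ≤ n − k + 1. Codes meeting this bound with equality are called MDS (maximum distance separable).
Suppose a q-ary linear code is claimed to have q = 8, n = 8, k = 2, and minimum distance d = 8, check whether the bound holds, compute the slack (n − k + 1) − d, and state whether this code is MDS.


Singleton RHS = n − k + 1 = 7, slack = -1, bound violated (no such code; not MDS).

Singleton bound: d ≤ n − k + 1.
Here n = 8, k = 2, so n − k + 1 = 7.
Given d = 8, check d ≤ 7: NO.
Slack = (n − k + 1) − d = -1.
The slack is negative: d = 8 exceeds n − k + 1 = 7 by 1, so the Singleton bound is violated and no linear [8, 2, 8]_8 code can exist. In particular it is not MDS (MDS requires d = n − k + 1 exactly).
Description: the claimed parameters are [8, 2, 8]_8; such a code would be impossible (violates the Singleton bound).


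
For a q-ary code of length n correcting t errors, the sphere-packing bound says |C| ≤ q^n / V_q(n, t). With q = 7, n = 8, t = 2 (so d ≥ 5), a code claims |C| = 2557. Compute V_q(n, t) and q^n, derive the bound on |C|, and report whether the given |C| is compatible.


V_q(n, t) = 1057, q^n = 5764801, Hamming bound = 5453, |C| = 2557 ≤ bound (satisfied).

Step 1: Compute V_q(n, t) = Σ_{j=0}^2 C(n, j) (q−1)^j.
  j = 0: C(8,0)·(6)^0 = 1·1 = 1.
  j = 1: C(8,1)·(6)^1 = 8·6 = 48.
  j = 2: C(8,2)·(6)^2 = 28·36 = 1008.
  V_q(n, t) = 1 + 48 + 1008 = 1057.
Step 2: q^n = 7^8 = 5764801.
Step 3: Hamming bound ⌊q^n / V_q(n,t)⌋ = ⌊5764801/1057⌋ = 5453.
Step 4: Compare |C| = 2557 to 5453: satisfied.
The claimed |C| lies below the Hamming bound.


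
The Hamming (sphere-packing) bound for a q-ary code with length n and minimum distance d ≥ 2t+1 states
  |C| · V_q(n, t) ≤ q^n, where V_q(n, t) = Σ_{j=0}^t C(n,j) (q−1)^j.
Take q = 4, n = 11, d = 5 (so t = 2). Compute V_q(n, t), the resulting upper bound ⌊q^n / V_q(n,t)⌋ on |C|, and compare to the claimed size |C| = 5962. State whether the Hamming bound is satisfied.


V_q(n, t) = 529, q^n = 4194304, Hamming bound = 7928, |C| = 5962 ≤ bound (satisfied).

Step 1: Compute V_q(n, t) = Σ_{j=0}^2 C(n, j) (q−1)^j.
  j = 0: C(11,0)·(3)^0 = 1·1 = 1.
  j = 1: C(11,1)·(3)^1 = 11·3 = 33.
  j = 2: C(11,2)·(3)^2 = 55·9 = 495.
  V_q(n, t) = 1 + 33 + 495 = 529.
Step 2: q^n = 4^11 = 4194304.
Step 3: Hamming bound ⌊q^n / V_q(n,t)⌋ = ⌊4194304/529⌋ = 7928.
Step 4: Compare |C| = 5962 to 7928: satisfied.
The claimed |C| lies below the Hamming bound.


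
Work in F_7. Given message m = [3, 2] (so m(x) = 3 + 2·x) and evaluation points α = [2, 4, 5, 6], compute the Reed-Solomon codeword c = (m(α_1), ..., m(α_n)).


c = [0, 4, 6, 1]

Message polynomial: m(x) = 3 + 2·x (mod 7).
For each evaluation point α_i, compute m(α_i) mod 7:
  α_1 = 2: Horner steps 2 → 0, so m(2) = 0.
  α_2 = 4: Horner steps 2 → 4, so m(4) = 4.
  α_3 = 5: Horner steps 2 → 6, so m(5) = 6.
  α_4 = 6: Horner steps 2 → 1, so m(6) = 1.
Codeword c = [0, 4, 6, 1] ∈ F_7^4.


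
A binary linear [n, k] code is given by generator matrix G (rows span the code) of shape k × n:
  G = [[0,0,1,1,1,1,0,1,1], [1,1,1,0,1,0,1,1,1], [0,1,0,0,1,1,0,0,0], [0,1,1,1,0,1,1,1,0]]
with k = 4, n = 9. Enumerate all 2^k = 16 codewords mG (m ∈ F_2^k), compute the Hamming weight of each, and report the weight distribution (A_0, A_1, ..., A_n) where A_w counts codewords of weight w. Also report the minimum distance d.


Weight distribution: A_0 = 1, A_3 = 3, A_4 = 3, A_5 = 4, A_6 = 4, A_7 = 1. Minimum distance d = 3.

Enumerate all 2^4 = 16 messages m ∈ F_2^4.
For each, compute codeword c = mG in F_2^9, then tally its weight.
  m = 0000 → c = 000000000, weight = 0.
  m = 1000 → c = 001111011, weight = 6.
  m = 0100 → c = 111010111, weight = 7.
  m = 1100 → c = 110101100, weight = 5.
  m = 0010 → c = 010011000, weight = 3.
  m = 1010 → c = 011100011, weight = 5.
  m = 0110 → c = 101001111, weight = 6.
  m = 1110 → c = 100110100, weight = 4.
  m = 0001 → c = 011101110, weight = 6.
  m = 1001 → c = 010010101, weight = 4.
  m = 0101 → c = 100111001, weight = 5.
  m = 1101 → c = 101000010, weight = 3.
  m = 0011 → c = 001110110, weight = 5.
  m = 1011 → c = 000001101, weight = 3.
  m = 0111 → c = 110100001, weight = 4.
  m = 1111 → c = 111011010, weight = 6.
Tally weights:
  weight 0: 1 codewords.
  weight 3: 3 codewords.
  weight 4: 3 codewords.
  weight 5: 4 codewords.
  weight 6: 4 codewords.
  weight 7: 1 codewords.
Minimum distance d = smallest w > 0 with A_w > 0 = 3.
Sanity: Σ A_w = 16 = 2^4 = 16 ✓.


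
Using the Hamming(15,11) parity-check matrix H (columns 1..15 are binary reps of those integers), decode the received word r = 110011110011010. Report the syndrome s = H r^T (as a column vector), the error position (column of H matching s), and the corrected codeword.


s = (0, 1, 1, 0)^T, error position = 6, corrected codeword c = 110010110011010

Compute s = H r^T mod 2 one row at a time:
  s_1 = 1 + 0 + 0 + 1 + 1 + 0 + 1 + 0 = 4 ≡ 0 (mod 2).
  s_2 = 0 + 1 + 1 + 1 + 1 + 0 + 1 + 0 = 5 ≡ 1 (mod 2).
  s_3 = 1 + 0 + 1 + 1 + 0 + 1 + 1 + 0 = 5 ≡ 1 (mod 2).
  s_4 = 1 + 0 + 1 + 1 + 0 + 1 + 0 + 0 = 4 ≡ 0 (mod 2).
s = (0, 1, 1, 0)^T — this equals column 6 of H (binary 0110), so error is at position 6.
Correct: flip bit 6 of r = 110011110011010 to get c = 110010110011010.


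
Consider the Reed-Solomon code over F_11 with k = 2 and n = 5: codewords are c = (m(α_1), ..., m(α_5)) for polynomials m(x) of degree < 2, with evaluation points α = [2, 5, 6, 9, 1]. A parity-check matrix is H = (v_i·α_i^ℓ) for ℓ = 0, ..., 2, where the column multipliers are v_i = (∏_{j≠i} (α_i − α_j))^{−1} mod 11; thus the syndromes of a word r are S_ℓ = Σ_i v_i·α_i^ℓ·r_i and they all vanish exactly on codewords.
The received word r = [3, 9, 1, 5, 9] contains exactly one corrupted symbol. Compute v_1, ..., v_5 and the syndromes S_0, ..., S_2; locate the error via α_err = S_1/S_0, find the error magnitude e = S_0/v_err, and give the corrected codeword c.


S = (6, 8, 7), error at position 2, error magnitude e = 2, c = [3, 7, 1, 5, 9].

Step 1: column multipliers v_i = (∏_{j≠i}(α_i − α_j))^{−1} mod 11.
  i = 1 (α = 2): (2−5)(2−6)(2−9)(2−1) = (−3)·(−4)·(−7)·1 = −84 ≡ 4, so v_1 = 4^{−1} = 3 (mod 11).
  i = 2 (α = 5): (5−2)(5−6)(5−9)(5−1) = 3·(−1)·(−4)·4 = 48 ≡ 4, so v_2 = 4^{−1} = 3 (mod 11).
  i = 3 (α = 6): (6−2)(6−5)(6−9)(6−1) = 4·1·(−3)·5 = −60 ≡ 6, so v_3 = 6^{−1} = 2 (mod 11).
  i = 4 (α = 9): (9−2)(9−5)(9−6)(9−1) = 7·4·3·8 = 672 ≡ 1, so v_4 = 1^{−1} = 1 (mod 11).
  i = 5 (α = 1): (1−2)(1−5)(1−6)(1−9) = (−1)·(−4)·(−5)·(−8) = 160 ≡ 6, so v_5 = 6^{−1} = 2 (mod 11).
  v = [3, 3, 2, 1, 2].
Step 2: syndromes of r = [3, 9, 1, 5, 9] (all sums mod 11).
  S_0 = Σ v_i r_i = 3·3 + 3·9 + 2·1 + 1·5 + 2·9 = 61 ≡ 6.
  S_1 = Σ v_i α_i r_i = 3·2·3 + 3·5·9 + 2·6·1 + 1·9·5 + 2·1·9 = 228 ≡ 8.
  α_i^2 mod 11 = [4, 3, 3, 4, 1].
  S_2 = Σ v_i α_i^2 r_i = 3·4·3 + 3·3·9 + 2·3·1 + 1·4·5 + 2·1·9 = 161 ≡ 7.
  S = (6, 8, 7) ≠ 0, so r is not a codeword (an error is present).
Step 3: locate the error. For a single error e at position i, S_ℓ = v_i·e·α_i^ℓ, so α_err = S_1/S_0.
  S_0^{−1} = 6^{−1} = 2 (mod 11), so α_err = 8·2 = 16 ≡ 5 = α_2. Error position i = 2.
  Consistency check: S_2/S_1 = 7·7 = 49 ≡ 5 = α_err ✓ (single-error assumption holds).
Step 4: error magnitude e = S_0/v_2 = S_0·∏_{j≠2}(α_2 − α_j) = 6·4 = 24 ≡ 2 (mod 11).
Step 5: correct position 2: c_2 = r_2 − e = 9 − 2 ≡ 7 (mod 11). Hence c = [3, 7, 1, 5, 9].
  Check: interpolating c through the α_i gives m(x) = 4 + 5·x (degree < 2) with m(α_i) = c_i for every i, so c is indeed a codeword.


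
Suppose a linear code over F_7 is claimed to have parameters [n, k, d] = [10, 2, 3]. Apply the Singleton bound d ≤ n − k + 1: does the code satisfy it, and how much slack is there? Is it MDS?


Singleton RHS = n − k + 1 = 9, slack = 6, bound satisfied, not MDS.

Singleton bound: d ≤ n − k + 1.
Here n = 10, k = 2, so n − k + 1 = 9.
Given d = 3, check d ≤ 9: YES.
Slack = (n − k + 1) − d = 6.
The code is NOT MDS (slack = 6 > 0).
Description: the claimed parameters are [10, 2, 3]_7; such a code would be non-MDS.


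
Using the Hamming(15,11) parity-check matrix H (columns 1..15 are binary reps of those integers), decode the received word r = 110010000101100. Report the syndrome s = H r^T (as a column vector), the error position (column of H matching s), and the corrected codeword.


s = (1, 1, 0, 1)^T, error position = 13, corrected codeword c = 110010000101000

Compute s = H r^T mod 2 one row at a time:
  s_1 = 0 + 0 + 1 + 0 + 1 + 1 + 0 + 0 = 3 ≡ 1 (mod 2).
  s_2 = 0 + 1 + 0 + 0 + 1 + 1 + 0 + 0 = 3 ≡ 1 (mod 2).
  s_3 = 1 + 0 + 0 + 0 + 1 + 0 + 0 + 0 = 2 ≡ 0 (mod 2).
  s_4 = 1 + 0 + 1 + 0 + 0 + 0 + 1 + 0 = 3 ≡ 1 (mod 2).
s = (1, 1, 0, 1)^T — this equals column 13 of H (binary 1101), so error is at position 13.
Correct: flip bit 13 of r = 110010000101100 to get c = 110010000101000.


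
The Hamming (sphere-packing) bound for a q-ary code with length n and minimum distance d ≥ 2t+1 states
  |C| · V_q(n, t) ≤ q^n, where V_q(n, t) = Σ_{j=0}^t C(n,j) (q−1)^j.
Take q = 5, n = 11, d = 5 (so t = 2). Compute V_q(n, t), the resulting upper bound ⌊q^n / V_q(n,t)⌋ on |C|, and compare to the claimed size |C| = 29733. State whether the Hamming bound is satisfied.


V_q(n, t) = 925, q^n = 48828125, Hamming bound = 52787, |C| = 29733 ≤ bound (satisfied).

Step 1: Compute V_q(n, t) = Σ_{j=0}^2 C(n, j) (q−1)^j.
  j = 0: C(11,0)·(4)^0 = 1·1 = 1.
  j = 1: C(11,1)·(4)^1 = 11·4 = 44.
  j = 2: C(11,2)·(4)^2 = 55·16 = 880.
  V_q(n, t) = 1 + 44 + 880 = 925.
Step 2: q^n = 5^11 = 48828125.
Step 3: Hamming bound ⌊q^n / V_q(n,t)⌋ = ⌊48828125/925⌋ = 52787.
Step 4: Compare |C| = 29733 to 52787: satisfied.
The claimed |C| lies below the Hamming bound.


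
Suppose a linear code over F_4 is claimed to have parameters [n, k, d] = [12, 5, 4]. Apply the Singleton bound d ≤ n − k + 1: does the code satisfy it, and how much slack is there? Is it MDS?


Singleton RHS = n − k + 1 = 8, slack = 4, bound satisfied, not MDS.

Singleton bound: d ≤ n − k + 1.
Here n = 12, k = 5, so n − k + 1 = 8.
Given d = 4, check d ≤ 8: YES.
Slack = (n − k + 1) − d = 4.
The code is NOT MDS (slack = 4 > 0).
Description: the claimed parameters are [12, 5, 4]_4; such a code would be non-MDS.


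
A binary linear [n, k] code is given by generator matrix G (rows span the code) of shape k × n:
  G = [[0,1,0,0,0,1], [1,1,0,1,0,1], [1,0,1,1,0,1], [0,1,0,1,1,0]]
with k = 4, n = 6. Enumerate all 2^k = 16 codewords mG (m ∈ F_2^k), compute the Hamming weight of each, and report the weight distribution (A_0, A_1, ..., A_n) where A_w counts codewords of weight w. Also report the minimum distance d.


Weight distribution: A_0 = 1, A_2 = 4, A_3 = 6, A_4 = 3, A_5 = 2. Minimum distance d = 2.

Enumerate all 2^4 = 16 messages m ∈ F_2^4.
For each, compute codeword c = mG in F_2^6, then tally its weight.
  m = 0000 → c = 000000, weight = 0.
  m = 1000 → c = 010001, weight = 2.
  m = 0100 → c = 110101, weight = 4.
  m = 1100 → c = 100100, weight = 2.
  m = 0010 → c = 101101, weight = 4.
  m = 1010 → c = 111100, weight = 4.
  m = 0110 → c = 011000, weight = 2.
  m = 1110 → c = 001001, weight = 2.
  m = 0001 → c = 010110, weight = 3.
  m = 1001 → c = 000111, weight = 3.
  m = 0101 → c = 100011, weight = 3.
  m = 1101 → c = 110010, weight = 3.
  m = 0011 → c = 111011, weight = 5.
  m = 1011 → c = 101010, weight = 3.
  m = 0111 → c = 001110, weight = 3.
  m = 1111 → c = 011111, weight = 5.
Tally weights:
  weight 0: 1 codewords.
  weight 2: 4 codewords.
  weight 3: 6 codewords.
  weight 4: 3 codewords.
  weight 5: 2 codewords.
Minimum distance d = smallest w > 0 with A_w > 0 = 2.
Sanity: Σ A_w = 16 = 2^4 = 16 ✓.


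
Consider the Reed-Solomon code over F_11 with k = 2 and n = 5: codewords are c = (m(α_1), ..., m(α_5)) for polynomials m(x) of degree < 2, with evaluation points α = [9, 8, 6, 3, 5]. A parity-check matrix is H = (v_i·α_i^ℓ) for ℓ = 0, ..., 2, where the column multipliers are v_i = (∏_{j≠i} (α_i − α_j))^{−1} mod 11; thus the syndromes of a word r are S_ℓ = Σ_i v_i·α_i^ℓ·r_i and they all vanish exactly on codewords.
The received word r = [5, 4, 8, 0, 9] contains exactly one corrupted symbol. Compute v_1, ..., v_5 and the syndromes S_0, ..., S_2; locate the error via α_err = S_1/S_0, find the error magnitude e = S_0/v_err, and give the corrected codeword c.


S = (3, 2, 5), error at position 2, error magnitude e = 9, c = [5, 6, 8, 0, 9].

Step 1: column multipliers v_i = (∏_{j≠i}(α_i − α_j))^{−1} mod 11.
  i = 1 (α = 9): (9−8)(9−6)(9−3)(9−5) = 1·3·6·4 = 72 ≡ 6, so v_1 = 6^{−1} = 2 (mod 11).
  i = 2 (α = 8): (8−9)(8−6)(8−3)(8−5) = (−1)·2·5·3 = −30 ≡ 3, so v_2 = 3^{−1} = 4 (mod 11).
  i = 3 (α = 6): (6−9)(6−8)(6−3)(6−5) = (−3)·(−2)·3·1 = 18 ≡ 7, so v_3 = 7^{−1} = 8 (mod 11).
  i = 4 (α = 3): (3−9)(3−8)(3−6)(3−5) = (−6)·(−5)·(−3)·(−2) = 180 ≡ 4, so v_4 = 4^{−1} = 3 (mod 11).
  i = 5 (α = 5): (5−9)(5−8)(5−6)(5−3) = (−4)·(−3)·(−1)·2 = −24 ≡ 9, so v_5 = 9^{−1} = 5 (mod 11).
  v = [2, 4, 8, 3, 5].
Step 2: syndromes of r = [5, 4, 8, 0, 9] (all sums mod 11).
  S_0 = Σ v_i r_i = 2·5 + 4·4 + 8·8 + 3·0 + 5·9 = 135 ≡ 3.
  S_1 = Σ v_i α_i r_i = 2·9·5 + 4·8·4 + 8·6·8 + 3·3·0 + 5·5·9 = 827 ≡ 2.
  α_i^2 mod 11 = [4, 9, 3, 9, 3].
  S_2 = Σ v_i α_i^2 r_i = 2·4·5 + 4·9·4 + 8·3·8 + 3·9·0 + 5·3·9 = 511 ≡ 5.
  S = (3, 2, 5) ≠ 0, so r is not a codeword (an error is present).
Step 3: locate the error. For a single error e at position i, S_ℓ = v_i·e·α_i^ℓ, so α_err = S_1/S_0.
  S_0^{−1} = 3^{−1} = 4 (mod 11), so α_err = 2·4 = 8 ≡ 8 = α_2. Error position i = 2.
  Consistency check: S_2/S_1 = 5·6 = 30 ≡ 8 = α_err ✓ (single-error assumption holds).
Step 4: error magnitude e = S_0/v_2 = S_0·∏_{j≠2}(α_2 − α_j) = 3·3 = 9 ≡ 9 (mod 11).
Step 5: correct position 2: c_2 = r_2 − e = 4 − 9 ≡ 6 (mod 11). Hence c = [5, 6, 8, 0, 9].
  Check: interpolating c through the α_i gives m(x) = 3 + 10·x (degree < 2) with m(α_i) = c_i for every i, so c is indeed a codeword.
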